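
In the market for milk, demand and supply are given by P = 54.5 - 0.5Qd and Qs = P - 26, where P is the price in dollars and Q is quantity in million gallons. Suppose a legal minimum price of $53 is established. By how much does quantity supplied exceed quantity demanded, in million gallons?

24

Rearranging demand gives Qd = 109 - 2P. Setting quantity demanded equal to quantity supplied, 109 - 2P = P - 26, gives P* = 45 and Q* = 19.
Because the floor (53) lies above the market-clearing price, it is binding.
At P = 53: Qd = 109 - 2·53 = 3 and Qs = 53 - 26 = 27.
Surplus = Qs - Qd = 27 - 3 = 24.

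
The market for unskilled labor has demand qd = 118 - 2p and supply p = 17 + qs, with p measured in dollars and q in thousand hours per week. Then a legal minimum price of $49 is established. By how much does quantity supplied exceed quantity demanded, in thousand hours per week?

12

Rearranging supply gives qs = p - 17. Setting quantity demanded equal to quantity supplied, 118 - 2p = p - 17, gives p* = 45 and q* = 28.
The floor of 49 is above the equilibrium price 45, so it binds.
At p = 49: qd = 118 - 2·49 = 20 and qs = 49 - 17 = 32.
Surplus = qs - qd = 32 - 20 = 12.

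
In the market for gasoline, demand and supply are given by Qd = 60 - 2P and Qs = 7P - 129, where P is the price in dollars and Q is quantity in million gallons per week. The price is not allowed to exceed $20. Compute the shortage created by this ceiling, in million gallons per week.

9

Setting quantity demanded equal to quantity supplied, 60 - 2P = 7P - 129, gives P* = 21 and Q* = 18.
Since 20 < 21, the ceiling is binding.
At P = 20: Qd = 60 - 2·20 = 20 and Qs = 7·20 - 129 = 11.
Shortage = Qd - Qs = 20 - 11 = 9.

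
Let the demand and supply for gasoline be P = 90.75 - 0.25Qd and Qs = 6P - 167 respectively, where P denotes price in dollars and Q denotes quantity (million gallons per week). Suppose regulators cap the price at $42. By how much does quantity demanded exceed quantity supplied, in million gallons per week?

Rearranging demand gives Qd = 363 - 4P. Setting quantity demanded equal to quantity supplied, 363 - 4P = 6P - 167, gives P* = 53 and Q* = 151.
The ceiling of 42 is below the equilibrium price 53, so it binds.
At P = 42: Qd = 363 - 4·42 = 195 and Qs = 6·42 - 167 = 85.
Shortage = Qd - Qs = 195 - 85 = 110.

110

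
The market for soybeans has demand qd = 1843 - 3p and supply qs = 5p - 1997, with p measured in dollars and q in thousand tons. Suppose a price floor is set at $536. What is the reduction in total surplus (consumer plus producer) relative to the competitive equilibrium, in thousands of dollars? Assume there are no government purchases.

7526.4

Equilibrium: 1843 - 3p = 5p - 1997, so 3840 = 8p and p* = 480, q* = 403.
Because the floor (536) lies above the market-clearing price, it is binding.
At p = 536: qd = 1843 - 3·536 = 235 and qs = 5·536 - 1997 = 683.
Quantity traded falls to 235. At q = 235 the demand price is (1843 - 235)/3 = 536 and the supply price is (1997 + 235)/5 = 446.4.
Deadweight loss = ½ · (536 - 446.4) · (403 - 235) = ½ · 89.6 · 168 = 7526.4.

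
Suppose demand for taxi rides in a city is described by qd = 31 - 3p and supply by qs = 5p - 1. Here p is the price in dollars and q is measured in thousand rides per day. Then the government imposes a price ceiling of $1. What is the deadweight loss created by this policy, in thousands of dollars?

60

Without the control the market clears where 31 - 3p = 5p - 1, i.e. p* = 4 and q* = 19.
The ceiling of 1 is below the equilibrium price 4, so it binds.
At p = 1: qd = 31 - 3·1 = 28 and qs = 5·1 - 1 = 4.
Quantity traded falls to 4. At q = 4 the demand price is (31 - 4)/3 = 9 and the supply price is (1 + 4)/5 = 1.
Deadweight loss = ½ · (9 - 1) · (19 - 4) = ½ · 8 · 15 = 60.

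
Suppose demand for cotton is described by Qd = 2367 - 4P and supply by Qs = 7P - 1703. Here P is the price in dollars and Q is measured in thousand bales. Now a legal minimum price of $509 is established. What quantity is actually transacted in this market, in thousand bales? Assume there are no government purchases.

Setting quantity demanded equal to quantity supplied, 2367 - 4P = 7P - 1703, gives P* = 370 and Q* = 887.
Since 509 > 370, the floor is binding.
At P = 509: Qd = 2367 - 4·509 = 331 and Qs = 7·509 - 1703 = 1860.
The quantity actually transacted is the short side, demand: 331.

331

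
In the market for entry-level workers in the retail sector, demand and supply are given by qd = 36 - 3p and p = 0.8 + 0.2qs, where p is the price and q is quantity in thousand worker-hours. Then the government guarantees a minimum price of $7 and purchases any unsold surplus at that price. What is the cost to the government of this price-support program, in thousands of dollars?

112

Rearranging supply gives qs = 5p - 4. Without the control the market clears where 36 - 3p = 5p - 4, i.e. p* = 5 and q* = 21.
Since 7 > 5, the floor is binding.
At p = 7: qd = 36 - 3·7 = 15 and qs = 5·7 - 4 = 31.
Surplus = qs - qd = 16.
Government expenditure = surplus × support price = 16 × 7 = 112.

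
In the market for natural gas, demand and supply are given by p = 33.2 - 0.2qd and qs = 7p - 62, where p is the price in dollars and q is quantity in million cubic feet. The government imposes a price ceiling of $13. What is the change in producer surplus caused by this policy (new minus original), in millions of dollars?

-300

Rearranging demand gives qd = 166 - 5p. Without the control the market clears where 166 - 5p = 7p - 62, i.e. p* = 19 and q* = 71.
Because the ceiling (13) lies below the market-clearing price, it is binding.
At p = 13: qd = 166 - 5·13 = 101 and qs = 7·13 - 62 = 29.
Producer surplus without the control is ½ · (19 - 62/7) · 71 = 5041/14.
With the ceiling, producers sell 29 units at 13, so PS = ½ · (13 - 62/7) · 29 = 841/14.
Change in producer surplus = 841/14 - 5041/14 = -300.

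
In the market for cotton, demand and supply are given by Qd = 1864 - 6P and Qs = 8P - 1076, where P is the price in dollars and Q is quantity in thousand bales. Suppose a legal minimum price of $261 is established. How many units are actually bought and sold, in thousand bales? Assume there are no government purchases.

Setting quantity demanded equal to quantity supplied, 1864 - 6P = 8P - 1076, gives P* = 210 and Q* = 604.
The floor of 261 is above the equilibrium price 210, so it binds.
At P = 261: Qd = 1864 - 6·261 = 298 and Qs = 8·261 - 1076 = 1012.
The quantity actually transacted is the short side, demand: 298.

298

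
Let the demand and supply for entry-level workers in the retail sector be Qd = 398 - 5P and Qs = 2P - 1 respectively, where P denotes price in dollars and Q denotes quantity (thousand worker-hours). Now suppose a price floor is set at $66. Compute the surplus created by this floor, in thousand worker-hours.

63

Setting quantity demanded equal to quantity supplied, 398 - 5P = 2P - 1, gives P* = 57 and Q* = 113.
Since 66 > 57, the floor is binding.
At P = 66: Qd = 398 - 5·66 = 68 and Qs = 2·66 - 1 = 131.
Surplus = Qs - Qd = 131 - 68 = 63.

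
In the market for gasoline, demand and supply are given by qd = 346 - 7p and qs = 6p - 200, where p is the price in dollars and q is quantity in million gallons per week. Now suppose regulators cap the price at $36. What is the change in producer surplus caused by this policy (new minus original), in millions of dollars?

-204

Setting quantity demanded equal to quantity supplied, 346 - 7p = 6p - 200, gives p* = 42 and q* = 52.
Because the ceiling (36) lies below the market-clearing price, it is binding.
At p = 36: qd = 346 - 7·36 = 94 and qs = 6·36 - 200 = 16.
Producer surplus without the control is ½ · (42 - 100/3) · 52 = 676/3.
With the ceiling, producers sell 16 units at 36, so PS = ½ · (36 - 100/3) · 16 = 64/3.
Change in producer surplus = 64/3 - 676/3 = -204.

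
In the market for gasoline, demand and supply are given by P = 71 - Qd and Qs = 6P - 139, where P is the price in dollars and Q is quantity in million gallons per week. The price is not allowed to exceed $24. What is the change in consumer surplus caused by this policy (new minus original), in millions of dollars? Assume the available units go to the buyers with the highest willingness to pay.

Rearranging demand gives Qd = 71 - P. Equilibrium: 71 - P = 6P - 139, so 210 = 7P and P* = 30, Q* = 41.
Since 24 < 30, the ceiling is binding.
At P = 24: Qd = 71 - 24 = 47 and Qs = 6·24 - 139 = 5.
Consumer surplus without the control is ½ · (71 - 30) · 41 = 840.5.
With the ceiling, 5 units are sold at 24 (assume they go to the highest-value buyers). The demand price at Q = 5 is 66, so CS = ½ · [(71 - 24) + (66 - 24)] · 5 = 222.5.
Change in consumer surplus = 222.5 - 840.5 = -618.

-618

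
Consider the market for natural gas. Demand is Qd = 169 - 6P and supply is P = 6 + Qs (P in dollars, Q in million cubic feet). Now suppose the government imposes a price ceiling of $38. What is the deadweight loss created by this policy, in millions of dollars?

0

Rearranging supply gives Qs = P - 6. Without the control the market clears where 169 - 6P = P - 6, i.e. P* = 25 and Q* = 19.
The ceiling of 38 is above the equilibrium price 25, so it is not binding; the market clears at P* = 25, Q* = 19.
Since the control does not bind, no trades are prevented and deadweight loss is zero.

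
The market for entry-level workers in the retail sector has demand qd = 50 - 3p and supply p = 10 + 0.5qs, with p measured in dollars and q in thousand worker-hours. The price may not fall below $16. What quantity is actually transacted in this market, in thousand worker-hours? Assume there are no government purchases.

2

Rearranging supply gives qs = 2p - 20. Setting quantity demanded equal to quantity supplied, 50 - 3p = 2p - 20, gives p* = 14 and q* = 8.
Because the floor (16) lies above the market-clearing price, it is binding.
At p = 16: qd = 50 - 3·16 = 2 and qs = 2·16 - 20 = 12.
The quantity actually transacted is the short side, demand: 2.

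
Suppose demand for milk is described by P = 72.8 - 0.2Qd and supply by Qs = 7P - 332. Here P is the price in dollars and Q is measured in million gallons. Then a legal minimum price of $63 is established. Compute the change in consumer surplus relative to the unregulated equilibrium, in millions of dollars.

Rearranging demand gives Qd = 364 - 5P. Setting quantity demanded equal to quantity supplied, 364 - 5P = 7P - 332, gives P* = 58 and Q* = 74.
Since 63 > 58, the floor is binding.
At P = 63: Qd = 364 - 5·63 = 49 and Qs = 7·63 - 332 = 109.
Consumer surplus without the control is ½ · (72.8 - 58) · 74 = 547.6.
With the floor, consumers buy 49 units at 63, so CS = ½ · (72.8 - 63) · 49 = 240.1.
Change in consumer surplus = 240.1 - 547.6 = -307.5.

-307.5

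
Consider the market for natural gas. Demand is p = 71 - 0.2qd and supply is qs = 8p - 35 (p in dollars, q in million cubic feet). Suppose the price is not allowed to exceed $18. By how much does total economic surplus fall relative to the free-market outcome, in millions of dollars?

1497.6

Rearranging demand gives qd = 355 - 5p. Without the control the market clears where 355 - 5p = 8p - 35, i.e. p* = 30 and q* = 205.
Because the ceiling (18) lies below the market-clearing price, it is binding.
At p = 18: qd = 355 - 5·18 = 265 and qs = 8·18 - 35 = 109.
Quantity traded falls to 109. At q = 109 the demand price is (355 - 109)/5 = 49.2 and the supply price is (35 + 109)/8 = 18.
Deadweight loss = ½ · (49.2 - 18) · (205 - 109) = ½ · 31.2 · 96 = 1497.6.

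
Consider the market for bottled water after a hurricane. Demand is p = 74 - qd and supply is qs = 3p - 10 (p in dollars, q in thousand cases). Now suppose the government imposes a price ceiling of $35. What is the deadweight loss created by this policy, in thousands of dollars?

Rearranging demand gives qd = 74 - p. Equilibrium: 74 - p = 3p - 10, so 84 = 4p and p* = 21, q* = 53.
The ceiling of 35 is above the equilibrium price 21, so it is not binding; the market clears at p* = 21, q* = 53.
Since the control does not bind, no trades are prevented and deadweight loss is zero.

0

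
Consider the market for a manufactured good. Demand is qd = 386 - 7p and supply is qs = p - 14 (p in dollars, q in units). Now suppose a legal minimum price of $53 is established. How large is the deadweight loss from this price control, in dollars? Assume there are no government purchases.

252

Setting quantity demanded equal to quantity supplied, 386 - 7p = p - 14, gives p* = 50 and q* = 36.
Because the floor (53) lies above the market-clearing price, it is binding.
At p = 53: qd = 386 - 7·53 = 15 and qs = 53 - 14 = 39.
Quantity traded falls to 15. At q = 15 the demand price is (386 - 15)/7 = 53 and the supply price is 14 + 15 = 29.
Deadweight loss = ½ · (53 - 29) · (36 - 15) = ½ · 24 · 21 = 252.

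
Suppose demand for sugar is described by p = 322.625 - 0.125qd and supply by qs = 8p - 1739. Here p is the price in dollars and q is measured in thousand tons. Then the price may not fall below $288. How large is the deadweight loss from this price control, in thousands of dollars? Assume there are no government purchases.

2592

Rearranging demand gives qd = 2581 - 8p. In a free market, 2581 - 8p = 8p - 1739 gives the equilibrium p* = 270, q* = 421.
Since 288 > 270, the floor is binding.
At p = 288: qd = 2581 - 8·288 = 277 and qs = 8·288 - 1739 = 565.
Quantity traded falls to 277. At q = 277 the demand price is (2581 - 277)/8 = 288 and the supply price is (1739 + 277)/8 = 252.
Deadweight loss = ½ · (288 - 252) · (421 - 277) = ½ · 36 · 144 = 2592.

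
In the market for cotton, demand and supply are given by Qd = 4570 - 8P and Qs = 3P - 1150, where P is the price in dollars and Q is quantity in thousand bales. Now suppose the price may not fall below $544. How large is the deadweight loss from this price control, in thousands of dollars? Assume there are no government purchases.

In a free market, 4570 - 8P = 3P - 1150 gives the equilibrium P* = 520, Q* = 410.
Since 544 > 520, the floor is binding.
At P = 544: Qd = 4570 - 8·544 = 218 and Qs = 3·544 - 1150 = 482.
Quantity traded falls to 218. At Q = 218 the demand price is (4570 - 218)/8 = 544 and the supply price is (1150 + 218)/3 = 456.
Deadweight loss = ½ · (544 - 456) · (410 - 218) = ½ · 88 · 192 = 8448.

8448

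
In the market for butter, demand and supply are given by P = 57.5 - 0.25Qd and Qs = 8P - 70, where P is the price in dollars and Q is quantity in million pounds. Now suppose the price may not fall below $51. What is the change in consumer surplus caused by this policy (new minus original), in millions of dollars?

Rearranging demand gives Qd = 230 - 4P. In a free market, 230 - 4P = 8P - 70 gives the equilibrium P* = 25, Q* = 130.
The floor of 51 is above the equilibrium price 25, so it binds.
At P = 51: Qd = 230 - 4·51 = 26 and Qs = 8·51 - 70 = 338.
Consumer surplus without the control is ½ · (57.5 - 25) · 130 = 2112.5.
With the floor, consumers buy 26 units at 51, so CS = ½ · (57.5 - 51) · 26 = 84.5.
Change in consumer surplus = 84.5 - 2112.5 = -2028.

-2028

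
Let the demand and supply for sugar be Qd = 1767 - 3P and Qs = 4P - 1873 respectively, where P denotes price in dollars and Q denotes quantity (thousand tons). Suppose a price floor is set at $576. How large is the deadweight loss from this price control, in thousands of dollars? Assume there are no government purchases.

In a free market, 1767 - 3P = 4P - 1873 gives the equilibrium P* = 520, Q* = 207.
Because the floor (576) lies above the market-clearing price, it is binding.
At P = 576: Qd = 1767 - 3·576 = 39 and Qs = 4·576 - 1873 = 431.
Quantity traded falls to 39. At Q = 39 the demand price is (1767 - 39)/3 = 576 and the supply price is (1873 + 39)/4 = 478.
Deadweight loss = ½ · (576 - 478) · (207 - 39) = ½ · 98 · 168 = 8232.

8232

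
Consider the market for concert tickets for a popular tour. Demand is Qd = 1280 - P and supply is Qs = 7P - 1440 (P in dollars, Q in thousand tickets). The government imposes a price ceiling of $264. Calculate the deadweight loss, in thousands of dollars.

Equilibrium: 1280 - P = 7P - 1440, so 2720 = 8P and P* = 340, Q* = 940.
Because the ceiling (264) lies below the market-clearing price, it is binding.
At P = 264: Qd = 1280 - 264 = 1016 and Qs = 7·264 - 1440 = 408.
Quantity traded falls to 408. At Q = 408 the demand price is 1280 - 408 = 872 and the supply price is (1440 + 408)/7 = 264.
Deadweight loss = ½ · (872 - 264) · (940 - 408) = ½ · 608 · 532 = 161728.

161728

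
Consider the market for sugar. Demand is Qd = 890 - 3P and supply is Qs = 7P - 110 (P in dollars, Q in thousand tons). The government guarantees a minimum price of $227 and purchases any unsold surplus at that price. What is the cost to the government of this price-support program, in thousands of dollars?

288290

Without the control the market clears where 890 - 3P = 7P - 110, i.e. P* = 100 and Q* = 590.
Because the floor (227) lies above the market-clearing price, it is binding.
At P = 227: Qd = 890 - 3·227 = 209 and Qs = 7·227 - 110 = 1479.
Surplus = Qs - Qd = 1270.
Government expenditure = surplus × support price = 1270 × 227 = 288290.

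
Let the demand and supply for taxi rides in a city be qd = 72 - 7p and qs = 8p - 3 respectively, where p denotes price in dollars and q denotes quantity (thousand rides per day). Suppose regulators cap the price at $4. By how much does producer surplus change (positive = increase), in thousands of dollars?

Without the control the market clears where 72 - 7p = 8p - 3, i.e. p* = 5 and q* = 37.
The ceiling of 4 is below the equilibrium price 5, so it binds.
At p = 4: qd = 72 - 7·4 = 44 and qs = 8·4 - 3 = 29.
Producer surplus without the control is ½ · (5 - 0.375) · 37 = 85.5625.
With the ceiling, producers sell 29 units at 4, so PS = ½ · (4 - 0.375) · 29 = 52.5625.
Change in producer surplus = 52.5625 - 85.5625 = -33.

-33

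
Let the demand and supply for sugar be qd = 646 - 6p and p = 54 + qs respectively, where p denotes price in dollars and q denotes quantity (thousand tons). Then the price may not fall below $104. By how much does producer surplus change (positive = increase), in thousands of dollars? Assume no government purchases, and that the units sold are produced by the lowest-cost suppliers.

Rearranging supply gives qs = p - 54. Equilibrium: 646 - 6p = p - 54, so 700 = 7p and p* = 100, q* = 46.
Because the floor (104) lies above the market-clearing price, it is binding.
At p = 104: qd = 646 - 6·104 = 22 and qs = 104 - 54 = 50.
Producer surplus without the control is ½ · (100 - 54) · 46 = 1058.
With the floor, 22 units are sold at 104. The supply price at q = 22 is 76, so PS = ½ · [(104 - 54) + (104 - 76)] · 22 = 858.
Change in producer surplus = 858 - 1058 = -200.

-200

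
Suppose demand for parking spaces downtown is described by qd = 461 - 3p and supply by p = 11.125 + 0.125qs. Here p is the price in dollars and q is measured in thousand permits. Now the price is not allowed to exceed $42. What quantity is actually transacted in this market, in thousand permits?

Rearranging supply gives qs = 8p - 89. In a free market, 461 - 3p = 8p - 89 gives the equilibrium p* = 50, q* = 311.
Because the ceiling (42) lies below the market-clearing price, it is binding.
At p = 42: qd = 461 - 3·42 = 335 and qs = 8·42 - 89 = 247.
The quantity actually transacted is the short side, supply: 247.

247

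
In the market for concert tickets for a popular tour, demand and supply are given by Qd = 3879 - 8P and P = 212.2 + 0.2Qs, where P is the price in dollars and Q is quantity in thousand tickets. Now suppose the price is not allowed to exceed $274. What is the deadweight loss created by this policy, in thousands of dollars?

45646.25

Rearranging supply gives Qs = 5P - 1061. Without the control the market clears where 3879 - 8P = 5P - 1061, i.e. P* = 380 and Q* = 839.
Since 274 < 380, the ceiling is binding.
At P = 274: Qd = 3879 - 8·274 = 1687 and Qs = 5·274 - 1061 = 309.
Quantity traded falls to 309. At Q = 309 the demand price is (3879 - 309)/8 = 446.25 and the supply price is (1061 + 309)/5 = 274.
Deadweight loss = ½ · (446.25 - 274) · (839 - 309) = ½ · 172.25 · 530 = 45646.25.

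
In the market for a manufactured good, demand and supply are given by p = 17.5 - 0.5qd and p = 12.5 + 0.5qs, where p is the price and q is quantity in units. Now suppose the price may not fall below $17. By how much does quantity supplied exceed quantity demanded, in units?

8

Rearranging demand gives qd = 35 - 2p; rearranging supply gives qs = 2p - 25. Without the control the market clears where 35 - 2p = 2p - 25, i.e. p* = 15 and q* = 5.
The floor of 17 is above the equilibrium price 15, so it binds.
At p = 17: qd = 35 - 2·17 = 1 and qs = 2·17 - 25 = 9.
Surplus = qs - qd = 9 - 1 = 8.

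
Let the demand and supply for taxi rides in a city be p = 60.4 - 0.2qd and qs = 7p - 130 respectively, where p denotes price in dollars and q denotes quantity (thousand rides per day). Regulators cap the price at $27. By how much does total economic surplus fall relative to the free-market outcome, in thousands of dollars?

Rearranging demand gives qd = 302 - 5p. In a free market, 302 - 5p = 7p - 130 gives the equilibrium p* = 36, q* = 122.
Since 27 < 36, the ceiling is binding.
At p = 27: qd = 302 - 5·27 = 167 and qs = 7·27 - 130 = 59.
Quantity traded falls to 59. At q = 59 the demand price is (302 - 59)/5 = 48.6 and the supply price is (130 + 59)/7 = 27.
Deadweight loss = ½ · (48.6 - 27) · (122 - 59) = ½ · 21.6 · 63 = 680.4.

680.4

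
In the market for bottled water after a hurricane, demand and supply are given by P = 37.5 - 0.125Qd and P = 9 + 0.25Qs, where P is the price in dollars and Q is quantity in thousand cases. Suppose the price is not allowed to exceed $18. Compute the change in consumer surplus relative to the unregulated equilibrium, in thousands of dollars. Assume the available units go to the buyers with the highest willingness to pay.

Rearranging demand gives Qd = 300 - 8P; rearranging supply gives Qs = 4P - 36. Equilibrium: 300 - 8P = 4P - 36, so 336 = 12P and P* = 28, Q* = 76.
The ceiling of 18 is below the equilibrium price 28, so it binds.
At P = 18: Qd = 300 - 8·18 = 156 and Qs = 4·18 - 36 = 36.
Consumer surplus without the control is ½ · (37.5 - 28) · 76 = 361.
With the ceiling, 36 units are sold at 18 (assume they go to the highest-value buyers). The demand price at Q = 36 is 33, so CS = ½ · [(37.5 - 18) + (33 - 18)] · 36 = 621.
Change in consumer surplus = 621 - 361 = 260.

260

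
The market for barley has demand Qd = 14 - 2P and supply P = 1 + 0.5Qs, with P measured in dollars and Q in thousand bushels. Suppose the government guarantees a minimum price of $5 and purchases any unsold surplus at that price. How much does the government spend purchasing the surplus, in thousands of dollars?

Rearranging supply gives Qs = 2P - 2. In a free market, 14 - 2P = 2P - 2 gives the equilibrium P* = 4, Q* = 6.
The floor of 5 is above the equilibrium price 4, so it binds.
At P = 5: Qd = 14 - 2·5 = 4 and Qs = 2·5 - 2 = 8.
Surplus = Qs - Qd = 4.
Government expenditure = surplus × support price = 4 × 5 = 20.

20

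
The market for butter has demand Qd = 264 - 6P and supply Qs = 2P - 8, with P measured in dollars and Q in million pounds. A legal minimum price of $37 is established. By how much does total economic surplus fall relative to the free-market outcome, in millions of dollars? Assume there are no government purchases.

108

Setting quantity demanded equal to quantity supplied, 264 - 6P = 2P - 8, gives P* = 34 and Q* = 60.
Because the floor (37) lies above the market-clearing price, it is binding.
At P = 37: Qd = 264 - 6·37 = 42 and Qs = 2·37 - 8 = 66.
Quantity traded falls to 42. At Q = 42 the demand price is (264 - 42)/6 = 37 and the supply price is (8 + 42)/2 = 25.
Deadweight loss = ½ · (37 - 25) · (60 - 42) = ½ · 12 · 18 = 108.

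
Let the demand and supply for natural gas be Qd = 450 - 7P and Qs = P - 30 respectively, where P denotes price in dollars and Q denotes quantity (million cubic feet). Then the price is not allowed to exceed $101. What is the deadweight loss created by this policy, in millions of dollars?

0

Without the control the market clears where 450 - 7P = P - 30, i.e. P* = 60 and Q* = 30.
Since 101 is above P* = 60, the ceiling does not bind and the free-market outcome prevails.
Since the control does not bind, no trades are prevented and deadweight loss is zero.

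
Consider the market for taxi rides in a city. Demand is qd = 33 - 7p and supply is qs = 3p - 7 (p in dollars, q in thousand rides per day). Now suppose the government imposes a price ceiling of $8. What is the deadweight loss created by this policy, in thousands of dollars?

0

In a free market, 33 - 7p = 3p - 7 gives the equilibrium p* = 4, q* = 5.
The ceiling of 8 is above the equilibrium price 4, so it is not binding; the market clears at p* = 4, q* = 5.
Since the control does not bind, no trades are prevented and deadweight loss is zero.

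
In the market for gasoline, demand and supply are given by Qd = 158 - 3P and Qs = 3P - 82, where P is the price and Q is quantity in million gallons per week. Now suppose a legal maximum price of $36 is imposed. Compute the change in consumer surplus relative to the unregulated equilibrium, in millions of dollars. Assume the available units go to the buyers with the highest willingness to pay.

80

Equilibrium: 158 - 3P = 3P - 82, so 240 = 6P and P* = 40, Q* = 38.
The ceiling of 36 is below the equilibrium price 40, so it binds.
At P = 36: Qd = 158 - 3·36 = 50 and Qs = 3·36 - 82 = 26.
Consumer surplus without the control is ½ · (158/3 - 40) · 38 = 722/3.
With the ceiling, 26 units are sold at 36 (assume they go to the highest-value buyers). The demand price at Q = 26 is 44, so CS = ½ · [(158/3 - 36) + (44 - 36)] · 26 = 962/3.
Change in consumer surplus = 962/3 - 722/3 = 80.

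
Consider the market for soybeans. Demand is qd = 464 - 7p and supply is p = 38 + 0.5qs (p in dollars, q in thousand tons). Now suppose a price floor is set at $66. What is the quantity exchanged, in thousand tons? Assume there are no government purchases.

2

Rearranging supply gives qs = 2p - 76. In a free market, 464 - 7p = 2p - 76 gives the equilibrium p* = 60, q* = 44.
Because the floor (66) lies above the market-clearing price, it is binding.
At p = 66: qd = 464 - 7·66 = 2 and qs = 2·66 - 76 = 56.
The quantity actually transacted is the short side, demand: 2.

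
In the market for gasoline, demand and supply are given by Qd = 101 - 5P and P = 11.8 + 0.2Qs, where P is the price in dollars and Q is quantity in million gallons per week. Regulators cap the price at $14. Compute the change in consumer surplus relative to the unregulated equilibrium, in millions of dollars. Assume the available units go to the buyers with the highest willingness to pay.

Rearranging supply gives Qs = 5P - 59. Equilibrium: 101 - 5P = 5P - 59, so 160 = 10P and P* = 16, Q* = 21.
Since 14 < 16, the ceiling is binding.
At P = 14: Qd = 101 - 5·14 = 31 and Qs = 5·14 - 59 = 11.
Consumer surplus without the control is ½ · (20.2 - 16) · 21 = 44.1.
With the ceiling, 11 units are sold at 14 (assume they go to the highest-value buyers). The demand price at Q = 11 is 18, so CS = ½ · [(20.2 - 14) + (18 - 14)] · 11 = 56.1.
Change in consumer surplus = 56.1 - 44.1 = 12.

12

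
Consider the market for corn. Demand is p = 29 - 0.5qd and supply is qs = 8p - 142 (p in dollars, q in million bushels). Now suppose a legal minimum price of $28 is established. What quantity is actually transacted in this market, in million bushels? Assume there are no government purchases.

Rearranging demand gives qd = 58 - 2p. In a free market, 58 - 2p = 8p - 142 gives the equilibrium p* = 20, q* = 18.
Because the floor (28) lies above the market-clearing price, it is binding.
At p = 28: qd = 58 - 2·28 = 2 and qs = 8·28 - 142 = 82.
The quantity actually transacted is the short side, demand: 2.

2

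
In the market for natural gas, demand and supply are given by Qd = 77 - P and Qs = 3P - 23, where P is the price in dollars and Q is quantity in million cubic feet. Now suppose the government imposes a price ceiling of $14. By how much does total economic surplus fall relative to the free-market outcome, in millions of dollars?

726

Without the control the market clears where 77 - P = 3P - 23, i.e. P* = 25 and Q* = 52.
Because the ceiling (14) lies below the market-clearing price, it is binding.
At P = 14: Qd = 77 - 14 = 63 and Qs = 3·14 - 23 = 19.
Quantity traded falls to 19. At Q = 19 the demand price is 77 - 19 = 58 and the supply price is (23 + 19)/3 = 14.
Deadweight loss = ½ · (58 - 14) · (52 - 19) = ½ · 44 · 33 = 726.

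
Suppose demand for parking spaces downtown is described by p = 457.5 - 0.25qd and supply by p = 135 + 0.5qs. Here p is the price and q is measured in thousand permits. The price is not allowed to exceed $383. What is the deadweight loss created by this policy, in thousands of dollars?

0

Rearranging demand gives qd = 1830 - 4p; rearranging supply gives qs = 2p - 270. Setting quantity demanded equal to quantity supplied, 1830 - 4p = 2p - 270, gives p* = 350 and q* = 430.
Since 383 is above p* = 350, the ceiling does not bind and the free-market outcome prevails.
Since the control does not bind, no trades are prevented and deadweight loss is zero.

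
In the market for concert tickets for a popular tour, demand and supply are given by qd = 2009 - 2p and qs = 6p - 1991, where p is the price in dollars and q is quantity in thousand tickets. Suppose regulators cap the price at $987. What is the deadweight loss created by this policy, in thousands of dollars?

In a free market, 2009 - 2p = 6p - 1991 gives the equilibrium p* = 500, q* = 1009.
Since 987 is above p* = 500, the ceiling does not bind and the free-market outcome prevails.
Since the control does not bind, no trades are prevented and deadweight loss is zero.

0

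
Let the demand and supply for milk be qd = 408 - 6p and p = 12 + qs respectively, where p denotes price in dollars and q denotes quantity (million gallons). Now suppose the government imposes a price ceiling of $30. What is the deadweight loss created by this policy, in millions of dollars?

525

Rearranging supply gives qs = p - 12. Setting quantity demanded equal to quantity supplied, 408 - 6p = p - 12, gives p* = 60 and q* = 48.
Because the ceiling (30) lies below the market-clearing price, it is binding.
At p = 30: qd = 408 - 6·30 = 228 and qs = 30 - 12 = 18.
Quantity traded falls to 18. At q = 18 the demand price is (408 - 18)/6 = 65 and the supply price is 12 + 18 = 30.
Deadweight loss = ½ · (65 - 30) · (48 - 18) = ½ · 35 · 30 = 525.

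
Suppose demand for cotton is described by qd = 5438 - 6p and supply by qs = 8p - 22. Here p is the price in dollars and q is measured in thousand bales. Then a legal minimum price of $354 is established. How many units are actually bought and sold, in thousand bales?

Setting quantity demanded equal to quantity supplied, 5438 - 6p = 8p - 22, gives p* = 390 and q* = 3098.
The floor of 354 is below the equilibrium price 390, so it is not binding; the market clears at p* = 390, q* = 3098.

3098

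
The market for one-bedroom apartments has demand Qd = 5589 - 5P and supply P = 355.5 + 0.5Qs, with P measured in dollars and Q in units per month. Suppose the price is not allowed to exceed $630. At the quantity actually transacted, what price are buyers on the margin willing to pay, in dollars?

1008

Rearranging supply gives Qs = 2P - 711. In a free market, 5589 - 5P = 2P - 711 gives the equilibrium P* = 900, Q* = 1089.
Since 630 < 900, the ceiling is binding.
At P = 630: Qd = 5589 - 5·630 = 2439 and Qs = 2·630 - 711 = 549.
Only 549 units reach the market. On the demand curve, the marginal buyer's willingness to pay at Q = 549 is (5589 - 549)/5 = 1008.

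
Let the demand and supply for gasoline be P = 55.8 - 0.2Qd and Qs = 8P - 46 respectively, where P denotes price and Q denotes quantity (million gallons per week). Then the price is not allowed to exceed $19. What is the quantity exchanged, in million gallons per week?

106

Rearranging demand gives Qd = 279 - 5P. Equilibrium: 279 - 5P = 8P - 46, so 325 = 13P and P* = 25, Q* = 154.
Since 19 < 25, the ceiling is binding.
At P = 19: Qd = 279 - 5·19 = 184 and Qs = 8·19 - 46 = 106.
The quantity actually transacted is the short side, supply: 106.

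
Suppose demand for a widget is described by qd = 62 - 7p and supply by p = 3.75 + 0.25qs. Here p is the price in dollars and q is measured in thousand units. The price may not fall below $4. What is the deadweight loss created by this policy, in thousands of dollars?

0

Rearranging supply gives qs = 4p - 15. Setting quantity demanded equal to quantity supplied, 62 - 7p = 4p - 15, gives p* = 7 and q* = 13.
The floor of 4 is below the equilibrium price 7, so it is not binding; the market clears at p* = 7, q* = 13.
Since the control does not bind, no trades are prevented and deadweight loss is zero.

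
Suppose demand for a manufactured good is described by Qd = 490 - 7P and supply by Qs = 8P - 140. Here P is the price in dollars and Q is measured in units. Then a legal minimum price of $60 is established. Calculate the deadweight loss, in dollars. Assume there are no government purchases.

Equilibrium: 490 - 7P = 8P - 140, so 630 = 15P and P* = 42, Q* = 196.
Because the floor (60) lies above the market-clearing price, it is binding.
At P = 60: Qd = 490 - 7·60 = 70 and Qs = 8·60 - 140 = 340.
Quantity traded falls to 70. At Q = 70 the demand price is (490 - 70)/7 = 60 and the supply price is (140 + 70)/8 = 26.25.
Deadweight loss = ½ · (60 - 26.25) · (196 - 70) = ½ · 33.75 · 126 = 2126.25.

2126.25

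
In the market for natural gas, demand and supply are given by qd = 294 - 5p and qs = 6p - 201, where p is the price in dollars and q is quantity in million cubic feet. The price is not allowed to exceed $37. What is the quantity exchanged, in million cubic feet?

In a free market, 294 - 5p = 6p - 201 gives the equilibrium p* = 45, q* = 69.
Because the ceiling (37) lies below the market-clearing price, it is binding.
At p = 37: qd = 294 - 5·37 = 109 and qs = 6·37 - 201 = 21.
The quantity actually transacted is the short side, supply: 21.

21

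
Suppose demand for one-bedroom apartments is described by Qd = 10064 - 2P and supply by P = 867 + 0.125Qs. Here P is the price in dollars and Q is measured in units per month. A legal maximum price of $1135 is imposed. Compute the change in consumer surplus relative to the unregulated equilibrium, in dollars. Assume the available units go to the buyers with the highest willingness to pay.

Rearranging supply gives Qs = 8P - 6936. Equilibrium: 10064 - 2P = 8P - 6936, so 17000 = 10P and P* = 1700, Q* = 6664.
Since 1135 < 1700, the ceiling is binding.
At P = 1135: Qd = 10064 - 2·1135 = 7794 and Qs = 8·1135 - 6936 = 2144.
Consumer surplus without the control is ½ · (5032 - 1700) · 6664 = 11102224.
With the ceiling, 2144 units are sold at 1135 (assume they go to the highest-value buyers). The demand price at Q = 2144 is 3960, so CS = ½ · [(5032 - 1135) + (3960 - 1135)] · 2144 = 7205984.
Change in consumer surplus = 7205984 - 11102224 = -3896240.

-3896240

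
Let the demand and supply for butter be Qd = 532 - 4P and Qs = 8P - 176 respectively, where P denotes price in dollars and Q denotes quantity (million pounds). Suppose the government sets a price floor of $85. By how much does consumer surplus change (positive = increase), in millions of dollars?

-6344

Without the control the market clears where 532 - 4P = 8P - 176, i.e. P* = 59 and Q* = 296.
Since 85 > 59, the floor is binding.
At P = 85: Qd = 532 - 4·85 = 192 and Qs = 8·85 - 176 = 504.
Consumer surplus without the control is ½ · (133 - 59) · 296 = 10952.
With the floor, consumers buy 192 units at 85, so CS = ½ · (133 - 85) · 192 = 4608.
Change in consumer surplus = 4608 - 10952 = -6344.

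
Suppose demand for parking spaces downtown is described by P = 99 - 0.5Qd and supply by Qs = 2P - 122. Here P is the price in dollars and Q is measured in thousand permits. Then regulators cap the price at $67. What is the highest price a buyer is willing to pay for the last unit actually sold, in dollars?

Rearranging demand gives Qd = 198 - 2P. Setting quantity demanded equal to quantity supplied, 198 - 2P = 2P - 122, gives P* = 80 and Q* = 38.
Since 67 < 80, the ceiling is binding.
At P = 67: Qd = 198 - 2·67 = 64 and Qs = 2·67 - 122 = 12.
Only 12 units reach the market. On the demand curve, the marginal buyer's willingness to pay at Q = 12 is (198 - 12)/2 = 93.

93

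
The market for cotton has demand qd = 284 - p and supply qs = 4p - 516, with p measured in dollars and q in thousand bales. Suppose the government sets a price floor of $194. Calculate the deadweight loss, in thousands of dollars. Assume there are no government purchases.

Setting quantity demanded equal to quantity supplied, 284 - p = 4p - 516, gives p* = 160 and q* = 124.
The floor of 194 is above the equilibrium price 160, so it binds.
At p = 194: qd = 284 - 194 = 90 and qs = 4·194 - 516 = 260.
Quantity traded falls to 90. At q = 90 the demand price is 284 - 90 = 194 and the supply price is (516 + 90)/4 = 151.5.
Deadweight loss = ½ · (194 - 151.5) · (124 - 90) = ½ · 42.5 · 34 = 722.5.

722.5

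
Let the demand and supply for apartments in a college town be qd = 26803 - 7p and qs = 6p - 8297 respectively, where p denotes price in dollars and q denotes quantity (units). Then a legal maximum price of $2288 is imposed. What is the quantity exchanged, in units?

Setting quantity demanded equal to quantity supplied, 26803 - 7p = 6p - 8297, gives p* = 2700 and q* = 7903.
The ceiling of 2288 is below the equilibrium price 2700, so it binds.
At p = 2288: qd = 26803 - 7·2288 = 10787 and qs = 6·2288 - 8297 = 5431.
The quantity actually transacted is the short side, supply: 5431.

5431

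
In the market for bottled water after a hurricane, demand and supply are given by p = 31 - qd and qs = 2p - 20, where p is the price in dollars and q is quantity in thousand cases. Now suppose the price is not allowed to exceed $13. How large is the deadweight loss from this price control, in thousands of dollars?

48

Rearranging demand gives qd = 31 - p. In a free market, 31 - p = 2p - 20 gives the equilibrium p* = 17, q* = 14.
Because the ceiling (13) lies below the market-clearing price, it is binding.
At p = 13: qd = 31 - 13 = 18 and qs = 2·13 - 20 = 6.
Quantity traded falls to 6. At q = 6 the demand price is 31 - 6 = 25 and the supply price is (20 + 6)/2 = 13.
Deadweight loss = ½ · (25 - 13) · (14 - 6) = ½ · 12 · 8 = 48.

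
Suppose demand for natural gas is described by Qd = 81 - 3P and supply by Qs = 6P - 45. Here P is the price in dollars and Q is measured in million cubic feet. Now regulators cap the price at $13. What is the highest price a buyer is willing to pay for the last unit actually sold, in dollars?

16

Without the control the market clears where 81 - 3P = 6P - 45, i.e. P* = 14 and Q* = 39.
The ceiling of 13 is below the equilibrium price 14, so it binds.
At P = 13: Qd = 81 - 3·13 = 42 and Qs = 6·13 - 45 = 33.
Only 33 units reach the market. On the demand curve, the marginal buyer's willingness to pay at Q = 33 is (81 - 33)/3 = 16.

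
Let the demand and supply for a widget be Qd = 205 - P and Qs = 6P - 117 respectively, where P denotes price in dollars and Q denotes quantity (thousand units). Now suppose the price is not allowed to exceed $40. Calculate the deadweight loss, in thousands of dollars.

756

Setting quantity demanded equal to quantity supplied, 205 - P = 6P - 117, gives P* = 46 and Q* = 159.
Because the ceiling (40) lies below the market-clearing price, it is binding.
At P = 40: Qd = 205 - 40 = 165 and Qs = 6·40 - 117 = 123.
Quantity traded falls to 123. At Q = 123 the demand price is 205 - 123 = 82 and the supply price is (117 + 123)/6 = 40.
Deadweight loss = ½ · (82 - 40) · (159 - 123) = ½ · 42 · 36 = 756.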